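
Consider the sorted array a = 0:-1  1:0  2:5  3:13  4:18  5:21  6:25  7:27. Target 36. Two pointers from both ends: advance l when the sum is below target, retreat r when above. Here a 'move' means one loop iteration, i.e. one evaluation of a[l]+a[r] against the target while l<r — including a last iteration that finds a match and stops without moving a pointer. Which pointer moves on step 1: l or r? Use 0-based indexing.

l

l=0 r=7: -1+27=26 <36, l++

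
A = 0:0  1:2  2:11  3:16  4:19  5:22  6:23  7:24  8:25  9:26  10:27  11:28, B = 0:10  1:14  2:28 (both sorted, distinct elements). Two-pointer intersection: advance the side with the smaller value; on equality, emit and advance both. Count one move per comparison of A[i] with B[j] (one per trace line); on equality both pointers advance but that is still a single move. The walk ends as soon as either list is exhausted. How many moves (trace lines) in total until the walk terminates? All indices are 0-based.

14 moves

[i=0,j=0] 0<10 → i++
[i=1,j=0] 2<10 → i++
[i=2,j=0] 11>10 → j++
[i=2,j=1] 11<14 → i++
[i=3,j=1] 16>14 → j++
[i=3,j=2] 16<28 → i++
[i=4,j=2] 19<28 → i++
[i=5,j=2] 22<28 → i++
[i=6,j=2] 23<28 → i++
[i=7,j=2] 24<28 → i++
[i=8,j=2] 25<28 → i++
[i=9,j=2] 26<28 → i++
[i=10,j=2] 27<28 → i++
[i=11,j=2] 28==28 emit → i++,j++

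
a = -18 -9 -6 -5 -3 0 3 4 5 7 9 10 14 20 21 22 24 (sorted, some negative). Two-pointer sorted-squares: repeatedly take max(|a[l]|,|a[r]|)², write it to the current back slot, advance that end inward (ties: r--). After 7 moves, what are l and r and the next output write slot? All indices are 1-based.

l=1 r=17: |-18|<=|24| out[17]=576, r--
l=1 r=16: |-18|<=|22| out[16]=484, r--
l=1 r=15: |-18|<=|21| out[15]=441, r--
l=1 r=14: |-18|<=|20| out[14]=400, r--
l=1 r=13: |-18|>|14| out[13]=324, l++
l=2 r=13: |-9|<=|14| out[12]=196, r--
l=2 r=12: |-9|<=|10| out[11]=100, r--

l=2, r=11, next write slot=10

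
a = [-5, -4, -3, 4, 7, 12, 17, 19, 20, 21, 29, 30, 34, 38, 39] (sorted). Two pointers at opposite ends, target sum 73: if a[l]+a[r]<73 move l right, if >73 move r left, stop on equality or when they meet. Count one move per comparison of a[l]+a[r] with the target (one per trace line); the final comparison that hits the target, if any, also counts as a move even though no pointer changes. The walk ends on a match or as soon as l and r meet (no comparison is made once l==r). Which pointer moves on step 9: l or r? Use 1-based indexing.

l

[1,15] -5+39=34 <73 → l++
[2,15] -4+39=35 <73 → l++
[3,15] -3+39=36 <73 → l++
[4,15] 4+39=43 <73 → l++
[5,15] 7+39=46 <73 → l++
[6,15] 12+39=51 <73 → l++
[7,15] 17+39=56 <73 → l++
[8,15] 19+39=58 <73 → l++
[9,15] 20+39=59 <73 → l++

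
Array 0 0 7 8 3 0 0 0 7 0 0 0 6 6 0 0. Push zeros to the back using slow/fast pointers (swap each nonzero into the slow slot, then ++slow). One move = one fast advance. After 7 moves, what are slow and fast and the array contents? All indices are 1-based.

slow=4, fast=8, a=[7, 8, 3, 0, 0, 0, 0, 0, 7, 0, 0, 0, 6, 6, 0, 0]

slow=1 fast=1: a[fast]=0, fast++
slow=1 fast=2: a[fast]=0, fast++
slow=1 fast=3: a[fast]=7≠0 swap→a[1]=7, slow++,fast++
slow=2 fast=4: a[fast]=8≠0 swap→a[2]=8, slow++,fast++
slow=3 fast=5: a[fast]=3≠0 swap→a[3]=3, slow++,fast++
slow=4 fast=6: a[fast]=0, fast++
slow=4 fast=7: a[fast]=0, fast++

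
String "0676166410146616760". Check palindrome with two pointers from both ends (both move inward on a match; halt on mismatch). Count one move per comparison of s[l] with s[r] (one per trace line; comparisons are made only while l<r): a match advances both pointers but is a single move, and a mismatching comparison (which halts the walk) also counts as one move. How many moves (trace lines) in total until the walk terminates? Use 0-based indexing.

9 moves

l=0 r=18: '0'=='0', l++,r--
l=1 r=17: '6'=='6', l++,r--
l=2 r=16: '7'=='7', l++,r--
l=3 r=15: '6'=='6', l++,r--
l=4 r=14: '1'=='1', l++,r--
l=5 r=13: '6'=='6', l++,r--
l=6 r=12: '6'=='6', l++,r--
l=7 r=11: '4'=='4', l++,r--
l=8 r=10: '1'=='1', l++,r--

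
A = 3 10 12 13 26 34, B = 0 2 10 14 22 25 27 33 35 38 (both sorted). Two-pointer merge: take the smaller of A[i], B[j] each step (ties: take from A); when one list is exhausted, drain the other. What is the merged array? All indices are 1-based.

[0, 2, 3, 10, 10, 12, 13, 14, 22, 25, 26, 27, 33, 34, 35, 38]

[i=1,j=1] A[i]=3>B[j]=0 take 0 → j++
[i=1,j=2] A[i]=3>B[j]=2 take 2 → j++
[i=1,j=3] A[i]=3<=B[j]=10 take 3 → i++
[i=2,j=3] A[i]=10<=B[j]=10 take 10 → i++
[i=3,j=3] A[i]=12>B[j]=10 take 10 → j++
[i=3,j=4] A[i]=12<=B[j]=14 take 12 → i++
[i=4,j=4] A[i]=13<=B[j]=14 take 13 → i++
[i=5,j=4] A[i]=26>B[j]=14 take 14 → j++
[i=5,j=5] A[i]=26>B[j]=22 take 22 → j++
[i=5,j=6] A[i]=26>B[j]=25 take 25 → j++
[i=5,j=7] A[i]=26<=B[j]=27 take 26 → i++
[i=6,j=7] A[i]=34>B[j]=27 take 27 → j++
[i=6,j=8] A[i]=34>B[j]=33 take 33 → j++
[i=6,j=9] A[i]=34<=B[j]=35 take 34 → i++
[i=7,j=9] A done, take B[j]=35 → j++
[i=7,j=10] A done, take B[j]=38 → j++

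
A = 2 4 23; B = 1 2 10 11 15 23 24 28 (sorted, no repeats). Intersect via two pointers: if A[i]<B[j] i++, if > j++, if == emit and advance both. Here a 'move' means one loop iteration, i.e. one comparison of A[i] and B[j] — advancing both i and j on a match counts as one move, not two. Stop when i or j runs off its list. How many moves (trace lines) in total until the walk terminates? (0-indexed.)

i=0 j=0: 2>1, j++
i=0 j=1: 2==2 emit, i++,j++
i=1 j=2: 4<10, i++
i=2 j=2: 23>10, j++
i=2 j=3: 23>11, j++
i=2 j=4: 23>15, j++
i=2 j=5: 23==23 emit, i++,j++

7 moves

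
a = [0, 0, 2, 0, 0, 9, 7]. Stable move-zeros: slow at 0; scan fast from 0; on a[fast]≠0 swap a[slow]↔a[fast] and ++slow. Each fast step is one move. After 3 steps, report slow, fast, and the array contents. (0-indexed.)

slow=0 fast=0: a[fast]=0, fast++
slow=0 fast=1: a[fast]=0, fast++
slow=0 fast=2: a[fast]=2≠0 swap→a[0]=2, slow++,fast++

slow=1, fast=3, a=[2, 0, 0, 0, 0, 9, 7]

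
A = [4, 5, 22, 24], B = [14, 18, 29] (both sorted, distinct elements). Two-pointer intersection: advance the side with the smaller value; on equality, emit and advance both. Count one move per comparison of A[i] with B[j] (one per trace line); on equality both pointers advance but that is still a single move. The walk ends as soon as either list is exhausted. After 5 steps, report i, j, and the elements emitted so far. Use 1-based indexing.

i=4, j=3, emitted=[]

[i=1,j=1] 4<14 → i++
[i=2,j=1] 5<14 → i++
[i=3,j=1] 22>14 → j++
[i=3,j=2] 22>18 → j++
[i=3,j=3] 22<29 → i++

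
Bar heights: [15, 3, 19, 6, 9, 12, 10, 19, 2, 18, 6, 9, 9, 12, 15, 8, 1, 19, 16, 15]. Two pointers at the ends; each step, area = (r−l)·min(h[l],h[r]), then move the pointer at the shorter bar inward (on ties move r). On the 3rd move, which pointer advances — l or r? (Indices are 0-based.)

l

l=0 r=19: min(15,15)*19=285 best=285 *, r--
l=0 r=18: min(15,16)*18=270 best=285, l++
l=1 r=18: min(3,16)*17=51 best=285, l++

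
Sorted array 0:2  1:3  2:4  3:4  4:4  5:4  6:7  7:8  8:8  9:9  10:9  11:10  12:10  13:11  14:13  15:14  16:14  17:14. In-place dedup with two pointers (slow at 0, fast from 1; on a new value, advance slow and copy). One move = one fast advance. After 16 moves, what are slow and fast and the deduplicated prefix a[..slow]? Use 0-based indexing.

(s=0,f=1) a[fast]=3≠a[slow]=2 write a[1]=3 → slow++,fast++
(s=1,f=2) a[fast]=4≠a[slow]=3 write a[2]=4 → slow++,fast++
(s=2,f=3) a[fast]=4=a[slow] dup → fast++
(s=2,f=4) a[fast]=4=a[slow] dup → fast++
(s=2,f=5) a[fast]=4=a[slow] dup → fast++
(s=2,f=6) a[fast]=7≠a[slow]=4 write a[3]=7 → slow++,fast++
(s=3,f=7) a[fast]=8≠a[slow]=7 write a[4]=8 → slow++,fast++
(s=4,f=8) a[fast]=8=a[slow] dup → fast++
(s=4,f=9) a[fast]=9≠a[slow]=8 write a[5]=9 → slow++,fast++
(s=5,f=10) a[fast]=9=a[slow] dup → fast++
(s=5,f=11) a[fast]=10≠a[slow]=9 write a[6]=10 → slow++,fast++
(s=6,f=12) a[fast]=10=a[slow] dup → fast++
(s=6,f=13) a[fast]=11≠a[slow]=10 write a[7]=11 → slow++,fast++
(s=7,f=14) a[fast]=13≠a[slow]=11 write a[8]=13 → slow++,fast++
(s=8,f=15) a[fast]=14≠a[slow]=13 write a[9]=14 → slow++,fast++
(s=9,f=16) a[fast]=14=a[slow] dup → fast++

slow=9, fast=17, prefix=[2, 3, 4, 7, 8, 9, 10, 11, 13, 14]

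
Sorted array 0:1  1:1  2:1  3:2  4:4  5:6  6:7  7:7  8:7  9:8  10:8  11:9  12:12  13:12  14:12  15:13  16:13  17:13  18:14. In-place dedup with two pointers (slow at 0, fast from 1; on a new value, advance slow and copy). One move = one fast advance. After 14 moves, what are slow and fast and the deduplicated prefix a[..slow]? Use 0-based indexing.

slow=7, fast=15, prefix=[1, 2, 4, 6, 7, 8, 9, 12]

slow=0 fast=1: a[fast]=1=a[slow] dup, fast++
slow=0 fast=2: a[fast]=1=a[slow] dup, fast++
slow=0 fast=3: a[fast]=2≠a[slow]=1 write a[1]=2, slow++,fast++
slow=1 fast=4: a[fast]=4≠a[slow]=2 write a[2]=4, slow++,fast++
slow=2 fast=5: a[fast]=6≠a[slow]=4 write a[3]=6, slow++,fast++
slow=3 fast=6: a[fast]=7≠a[slow]=6 write a[4]=7, slow++,fast++
slow=4 fast=7: a[fast]=7=a[slow] dup, fast++
slow=4 fast=8: a[fast]=7=a[slow] dup, fast++
slow=4 fast=9: a[fast]=8≠a[slow]=7 write a[5]=8, slow++,fast++
slow=5 fast=10: a[fast]=8=a[slow] dup, fast++
slow=5 fast=11: a[fast]=9≠a[slow]=8 write a[6]=9, slow++,fast++
slow=6 fast=12: a[fast]=12≠a[slow]=9 write a[7]=12, slow++,fast++
slow=7 fast=13: a[fast]=12=a[slow] dup, fast++
slow=7 fast=14: a[fast]=12=a[slow] dup, fast++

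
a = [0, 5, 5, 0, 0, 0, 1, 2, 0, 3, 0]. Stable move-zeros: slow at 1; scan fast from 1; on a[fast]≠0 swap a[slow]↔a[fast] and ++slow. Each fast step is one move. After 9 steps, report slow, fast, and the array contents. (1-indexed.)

slow=1 fast=1: a[fast]=0, fast++
slow=1 fast=2: a[fast]=5≠0 swap→a[1]=5, slow++,fast++
slow=2 fast=3: a[fast]=5≠0 swap→a[2]=5, slow++,fast++
slow=3 fast=4: a[fast]=0, fast++
slow=3 fast=5: a[fast]=0, fast++
slow=3 fast=6: a[fast]=0, fast++
slow=3 fast=7: a[fast]=1≠0 swap→a[3]=1, slow++,fast++
slow=4 fast=8: a[fast]=2≠0 swap→a[4]=2, slow++,fast++
slow=5 fast=9: a[fast]=0, fast++

slow=5, fast=10, a=[5, 5, 1, 2, 0, 0, 0, 0, 0, 3, 0]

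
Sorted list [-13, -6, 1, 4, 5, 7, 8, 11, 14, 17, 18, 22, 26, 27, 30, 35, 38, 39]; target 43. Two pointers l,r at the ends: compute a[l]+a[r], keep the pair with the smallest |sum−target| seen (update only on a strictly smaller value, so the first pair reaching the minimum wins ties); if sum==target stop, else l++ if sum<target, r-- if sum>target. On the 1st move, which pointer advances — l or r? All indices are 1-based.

l=1 r=18: -13+39=26 d=17 *, l++

l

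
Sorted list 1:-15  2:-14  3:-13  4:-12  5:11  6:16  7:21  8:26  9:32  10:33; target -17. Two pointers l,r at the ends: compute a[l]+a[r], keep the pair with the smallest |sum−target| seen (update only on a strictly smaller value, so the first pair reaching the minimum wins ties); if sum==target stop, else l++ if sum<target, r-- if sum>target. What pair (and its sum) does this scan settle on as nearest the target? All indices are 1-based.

l=1 r=10: -15+33=18 d=35 *, r--
l=1 r=9: -15+32=17 d=34 *, r--
l=1 r=8: -15+26=11 d=28 *, r--
l=1 r=7: -15+21=6 d=23 *, r--
l=1 r=6: -15+16=1 d=18 *, r--
l=1 r=5: -15+11=-4 d=13 *, r--
l=1 r=4: -15+-12=-27 d=10 *, l++
l=2 r=4: -14+-12=-26 d=9 *, l++
l=3 r=4: -13+-12=-25 d=8 *, l++

pair (-13, -12) with sum -25 (|Δ|=8)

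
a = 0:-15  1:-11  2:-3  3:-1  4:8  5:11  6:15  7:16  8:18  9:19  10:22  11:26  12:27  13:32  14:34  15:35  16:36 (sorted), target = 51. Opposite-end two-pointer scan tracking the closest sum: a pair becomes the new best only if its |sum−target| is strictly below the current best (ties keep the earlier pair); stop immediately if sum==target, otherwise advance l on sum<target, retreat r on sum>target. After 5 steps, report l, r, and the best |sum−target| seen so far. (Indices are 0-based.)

[0,16] -15+36=21 d=30 * → l++
[1,16] -11+36=25 d=26 * → l++
[2,16] -3+36=33 d=18 * → l++
[3,16] -1+36=35 d=16 * → l++
[4,16] 8+36=44 d=7 * → l++

l=5, r=16, best |Δ|=7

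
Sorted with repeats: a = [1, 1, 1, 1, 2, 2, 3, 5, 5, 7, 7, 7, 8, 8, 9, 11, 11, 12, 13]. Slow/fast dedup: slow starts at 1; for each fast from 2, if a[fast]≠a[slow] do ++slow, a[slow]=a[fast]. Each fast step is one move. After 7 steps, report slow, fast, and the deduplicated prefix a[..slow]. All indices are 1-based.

(s=1,f=2) a[fast]=1=a[slow] dup → fast++
(s=1,f=3) a[fast]=1=a[slow] dup → fast++
(s=1,f=4) a[fast]=1=a[slow] dup → fast++
(s=1,f=5) a[fast]=2≠a[slow]=1 write a[2]=2 → slow++,fast++
(s=2,f=6) a[fast]=2=a[slow] dup → fast++
(s=2,f=7) a[fast]=3≠a[slow]=2 write a[3]=3 → slow++,fast++
(s=3,f=8) a[fast]=5≠a[slow]=3 write a[4]=5 → slow++,fast++

slow=4, fast=9, prefix=[1, 2, 3, 5]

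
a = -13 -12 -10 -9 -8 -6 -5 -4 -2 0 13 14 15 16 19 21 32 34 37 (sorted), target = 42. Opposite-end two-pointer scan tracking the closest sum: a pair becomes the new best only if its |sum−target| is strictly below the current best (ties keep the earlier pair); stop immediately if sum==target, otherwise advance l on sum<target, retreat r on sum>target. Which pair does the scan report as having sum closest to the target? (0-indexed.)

l=0 r=18: -13+37=24 d=18 *, l++
l=1 r=18: -12+37=25 d=17 *, l++
l=2 r=18: -10+37=27 d=15 *, l++
l=3 r=18: -9+37=28 d=14 *, l++
l=4 r=18: -8+37=29 d=13 *, l++
l=5 r=18: -6+37=31 d=11 *, l++
l=6 r=18: -5+37=32 d=10 *, l++
l=7 r=18: -4+37=33 d=9 *, l++
l=8 r=18: -2+37=35 d=7 *, l++
l=9 r=18: 0+37=37 d=5 *, l++
l=10 r=18: 13+37=50 d=8, r--
l=10 r=17: 13+34=47 d=5, r--
l=10 r=16: 13+32=45 d=3 *, r--
l=10 r=15: 13+21=34 d=8, l++
l=11 r=15: 14+21=35 d=7, l++
l=12 r=15: 15+21=36 d=6, l++
l=13 r=15: 16+21=37 d=5, l++
l=14 r=15: 19+21=40 d=2 *, l++

pair (19, 21) with sum 40 (|Δ|=2)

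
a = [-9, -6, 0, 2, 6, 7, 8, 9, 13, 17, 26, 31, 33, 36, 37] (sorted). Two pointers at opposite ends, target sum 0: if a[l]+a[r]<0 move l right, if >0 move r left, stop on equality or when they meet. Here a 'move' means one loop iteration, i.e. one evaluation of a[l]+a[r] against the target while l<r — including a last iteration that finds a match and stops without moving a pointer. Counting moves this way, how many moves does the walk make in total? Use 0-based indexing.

l=0 r=14: -9+37=28 >0, r--
l=0 r=13: -9+36=27 >0, r--
l=0 r=12: -9+33=24 >0, r--
l=0 r=11: -9+31=22 >0, r--
l=0 r=10: -9+26=17 >0, r--
l=0 r=9: -9+17=8 >0, r--
l=0 r=8: -9+13=4 >0, r--
l=0 r=7: -9+9=0, found

8 moves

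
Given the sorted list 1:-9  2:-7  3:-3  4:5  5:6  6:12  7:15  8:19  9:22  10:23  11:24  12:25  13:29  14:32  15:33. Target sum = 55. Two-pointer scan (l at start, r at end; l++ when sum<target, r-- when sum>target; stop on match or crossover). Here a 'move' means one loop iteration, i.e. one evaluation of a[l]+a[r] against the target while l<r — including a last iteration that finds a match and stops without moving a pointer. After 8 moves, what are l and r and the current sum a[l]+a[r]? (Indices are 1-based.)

[1,15] -9+33=24 <55 → l++
[2,15] -7+33=26 <55 → l++
[3,15] -3+33=30 <55 → l++
[4,15] 5+33=38 <55 → l++
[5,15] 6+33=39 <55 → l++
[6,15] 12+33=45 <55 → l++
[7,15] 15+33=48 <55 → l++
[8,15] 19+33=52 <55 → l++

l=9, r=15, sum=55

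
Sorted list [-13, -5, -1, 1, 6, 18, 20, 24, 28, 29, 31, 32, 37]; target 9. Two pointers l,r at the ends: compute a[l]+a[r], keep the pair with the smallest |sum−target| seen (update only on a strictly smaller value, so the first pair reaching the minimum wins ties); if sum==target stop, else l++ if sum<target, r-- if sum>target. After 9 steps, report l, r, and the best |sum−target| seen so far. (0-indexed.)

[0,12] -13+37=24 d=15 * → r--
[0,11] -13+32=19 d=10 * → r--
[0,10] -13+31=18 d=9 * → r--
[0,9] -13+29=16 d=7 * → r--
[0,8] -13+28=15 d=6 * → r--
[0,7] -13+24=11 d=2 * → r--
[0,6] -13+20=7 d=2 → l++
[1,6] -5+20=15 d=6 → r--
[1,5] -5+18=13 d=4 → r--

l=1, r=4, best |Δ|=2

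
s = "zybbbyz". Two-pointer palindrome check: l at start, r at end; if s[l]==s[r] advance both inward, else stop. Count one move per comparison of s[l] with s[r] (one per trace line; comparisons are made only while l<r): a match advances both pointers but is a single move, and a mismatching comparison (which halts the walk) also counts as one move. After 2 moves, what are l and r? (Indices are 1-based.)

l=3, r=5

l=1 r=7: 'z'=='z', l++,r--
l=2 r=6: 'y'=='y', l++,r--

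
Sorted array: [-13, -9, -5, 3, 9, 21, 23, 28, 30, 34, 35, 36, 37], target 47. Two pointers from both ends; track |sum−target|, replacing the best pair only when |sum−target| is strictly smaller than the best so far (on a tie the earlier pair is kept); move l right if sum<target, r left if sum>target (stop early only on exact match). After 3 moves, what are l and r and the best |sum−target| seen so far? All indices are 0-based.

l=3, r=12, best |Δ|=15

[0,12] -13+37=24 d=23 * → l++
[1,12] -9+37=28 d=19 * → l++
[2,12] -5+37=32 d=15 * → l++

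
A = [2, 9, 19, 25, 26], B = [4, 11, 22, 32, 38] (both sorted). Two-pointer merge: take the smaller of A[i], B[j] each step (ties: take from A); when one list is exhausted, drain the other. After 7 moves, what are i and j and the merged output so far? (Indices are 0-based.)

i=4, j=3, merged so far=[2, 4, 9, 11, 19, 22, 25]

i=0 j=0: A[i]=2<=B[j]=4 take 2, i++
i=1 j=0: A[i]=9>B[j]=4 take 4, j++
i=1 j=1: A[i]=9<=B[j]=11 take 9, i++
i=2 j=1: A[i]=19>B[j]=11 take 11, j++
i=2 j=2: A[i]=19<=B[j]=22 take 19, i++
i=3 j=2: A[i]=25>B[j]=22 take 22, j++
i=3 j=3: A[i]=25<=B[j]=32 take 25, i++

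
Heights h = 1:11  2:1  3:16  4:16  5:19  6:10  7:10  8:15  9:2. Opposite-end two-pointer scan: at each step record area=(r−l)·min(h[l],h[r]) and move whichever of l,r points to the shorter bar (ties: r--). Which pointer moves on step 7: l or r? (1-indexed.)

l

l=1 r=9: min(11,2)*8=16 best=16 *, r--
l=1 r=8: min(11,15)*7=77 best=77 *, l++
l=2 r=8: min(1,15)*6=6 best=77, l++
l=3 r=8: min(16,15)*5=75 best=77, r--
l=3 r=7: min(16,10)*4=40 best=77, r--
l=3 r=6: min(16,10)*3=30 best=77, r--
l=3 r=5: min(16,19)*2=32 best=77, l++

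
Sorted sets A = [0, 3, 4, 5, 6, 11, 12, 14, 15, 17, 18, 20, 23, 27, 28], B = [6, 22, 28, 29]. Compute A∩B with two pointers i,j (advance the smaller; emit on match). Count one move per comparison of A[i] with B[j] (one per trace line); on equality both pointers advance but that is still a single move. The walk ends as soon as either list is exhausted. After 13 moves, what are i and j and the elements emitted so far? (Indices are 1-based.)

[i=1,j=1] 0<6 → i++
[i=2,j=1] 3<6 → i++
[i=3,j=1] 4<6 → i++
[i=4,j=1] 5<6 → i++
[i=5,j=1] 6==6 emit → i++,j++
[i=6,j=2] 11<22 → i++
[i=7,j=2] 12<22 → i++
[i=8,j=2] 14<22 → i++
[i=9,j=2] 15<22 → i++
[i=10,j=2] 17<22 → i++
[i=11,j=2] 18<22 → i++
[i=12,j=2] 20<22 → i++
[i=13,j=2] 23>22 → j++

i=13, j=3, emitted=[6]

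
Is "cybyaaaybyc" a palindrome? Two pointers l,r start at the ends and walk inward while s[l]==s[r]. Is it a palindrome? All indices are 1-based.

palindrome

[1,11] 'c'=='c' → l++,r--
[2,10] 'y'=='y' → l++,r--
[3,9] 'b'=='b' → l++,r--
[4,8] 'y'=='y' → l++,r--
[5,7] 'a'=='a' → l++,r--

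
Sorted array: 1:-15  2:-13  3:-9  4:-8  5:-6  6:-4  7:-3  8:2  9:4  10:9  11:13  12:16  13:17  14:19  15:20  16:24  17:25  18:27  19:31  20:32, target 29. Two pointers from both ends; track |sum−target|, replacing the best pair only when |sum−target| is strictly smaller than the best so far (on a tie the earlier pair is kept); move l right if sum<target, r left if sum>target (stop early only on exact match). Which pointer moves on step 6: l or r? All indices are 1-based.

[1,20] -15+32=17 d=12 * → l++
[2,20] -13+32=19 d=10 * → l++
[3,20] -9+32=23 d=6 * → l++
[4,20] -8+32=24 d=5 * → l++
[5,20] -6+32=26 d=3 * → l++
[6,20] -4+32=28 d=1 * → l++

l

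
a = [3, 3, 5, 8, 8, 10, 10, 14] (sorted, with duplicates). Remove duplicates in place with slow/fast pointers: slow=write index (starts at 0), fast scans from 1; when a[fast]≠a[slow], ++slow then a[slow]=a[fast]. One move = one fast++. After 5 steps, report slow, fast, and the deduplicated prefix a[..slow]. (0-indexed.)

slow=3, fast=6, prefix=[3, 5, 8, 10]

slow=0 fast=1: a[fast]=3=a[slow] dup, fast++
slow=0 fast=2: a[fast]=5≠a[slow]=3 write a[1]=5, slow++,fast++
slow=1 fast=3: a[fast]=8≠a[slow]=5 write a[2]=8, slow++,fast++
slow=2 fast=4: a[fast]=8=a[slow] dup, fast++
slow=2 fast=5: a[fast]=10≠a[slow]=8 write a[3]=10, slow++,fast++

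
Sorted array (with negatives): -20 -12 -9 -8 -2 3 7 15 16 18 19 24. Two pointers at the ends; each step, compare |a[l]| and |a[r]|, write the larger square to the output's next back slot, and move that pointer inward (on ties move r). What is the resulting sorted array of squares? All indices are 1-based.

l=1 r=12: |-20|<=|24| out[12]=576, r--
l=1 r=11: |-20|>|19| out[11]=400, l++
l=2 r=11: |-12|<=|19| out[10]=361, r--
l=2 r=10: |-12|<=|18| out[9]=324, r--
l=2 r=9: |-12|<=|16| out[8]=256, r--
l=2 r=8: |-12|<=|15| out[7]=225, r--
l=2 r=7: |-12|>|7| out[6]=144, l++
l=3 r=7: |-9|>|7| out[5]=81, l++
l=4 r=7: |-8|>|7| out[4]=64, l++
l=5 r=7: |-2|<=|7| out[3]=49, r--
l=5 r=6: |-2|<=|3| out[2]=9, r--
l=5 r=5: |-2|<=|-2| out[1]=4, r--

[4, 9, 49, 64, 81, 144, 225, 256, 324, 361, 400, 576]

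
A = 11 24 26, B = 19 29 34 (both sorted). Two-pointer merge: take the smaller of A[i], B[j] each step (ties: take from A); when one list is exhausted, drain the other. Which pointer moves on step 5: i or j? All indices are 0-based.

j

[i=0,j=0] A[i]=11<=B[j]=19 take 11 → i++
[i=1,j=0] A[i]=24>B[j]=19 take 19 → j++
[i=1,j=1] A[i]=24<=B[j]=29 take 24 → i++
[i=2,j=1] A[i]=26<=B[j]=29 take 26 → i++
[i=3,j=1] A done, take B[j]=29 → j++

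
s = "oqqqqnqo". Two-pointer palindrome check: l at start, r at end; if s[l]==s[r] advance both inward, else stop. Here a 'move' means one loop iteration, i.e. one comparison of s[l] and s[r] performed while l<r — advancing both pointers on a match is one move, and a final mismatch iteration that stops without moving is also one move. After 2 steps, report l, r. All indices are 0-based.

l=2, r=5

[0,7] 'o'=='o' → l++,r--
[1,6] 'q'=='q' → l++,r--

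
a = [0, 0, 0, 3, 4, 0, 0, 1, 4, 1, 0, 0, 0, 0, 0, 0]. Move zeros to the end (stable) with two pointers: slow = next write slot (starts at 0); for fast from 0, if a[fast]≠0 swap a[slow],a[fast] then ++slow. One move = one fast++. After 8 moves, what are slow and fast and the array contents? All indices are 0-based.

(s=0,f=0) a[fast]=0 → fast++
(s=0,f=1) a[fast]=0 → fast++
(s=0,f=2) a[fast]=0 → fast++
(s=0,f=3) a[fast]=3≠0 swap→a[0]=3 → slow++,fast++
(s=1,f=4) a[fast]=4≠0 swap→a[1]=4 → slow++,fast++
(s=2,f=5) a[fast]=0 → fast++
(s=2,f=6) a[fast]=0 → fast++
(s=2,f=7) a[fast]=1≠0 swap→a[2]=1 → slow++,fast++

slow=3, fast=8, a=[3, 4, 1, 0, 0, 0, 0, 0, 4, 1, 0, 0, 0, 0, 0, 0]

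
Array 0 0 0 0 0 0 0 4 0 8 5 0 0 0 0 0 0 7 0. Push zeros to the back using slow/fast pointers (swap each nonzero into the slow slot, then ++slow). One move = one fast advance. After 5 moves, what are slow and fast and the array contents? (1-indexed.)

slow=1, fast=6, a=[0, 0, 0, 0, 0, 0, 0, 4, 0, 8, 5, 0, 0, 0, 0, 0, 0, 7, 0]

slow=1 fast=1: a[fast]=0, fast++
slow=1 fast=2: a[fast]=0, fast++
slow=1 fast=3: a[fast]=0, fast++
slow=1 fast=4: a[fast]=0, fast++
slow=1 fast=5: a[fast]=0, fast++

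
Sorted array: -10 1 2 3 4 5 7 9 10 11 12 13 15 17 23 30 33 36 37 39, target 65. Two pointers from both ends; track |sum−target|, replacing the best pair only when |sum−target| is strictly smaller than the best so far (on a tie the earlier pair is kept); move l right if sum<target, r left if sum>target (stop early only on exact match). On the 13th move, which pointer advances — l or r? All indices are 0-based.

[0,19] -10+39=29 d=36 * → l++
[1,19] 1+39=40 d=25 * → l++
[2,19] 2+39=41 d=24 * → l++
[3,19] 3+39=42 d=23 * → l++
[4,19] 4+39=43 d=22 * → l++
[5,19] 5+39=44 d=21 * → l++
[6,19] 7+39=46 d=19 * → l++
[7,19] 9+39=48 d=17 * → l++
[8,19] 10+39=49 d=16 * → l++
[9,19] 11+39=50 d=15 * → l++
[10,19] 12+39=51 d=14 * → l++
[11,19] 13+39=52 d=13 * → l++
[12,19] 15+39=54 d=11 * → l++

l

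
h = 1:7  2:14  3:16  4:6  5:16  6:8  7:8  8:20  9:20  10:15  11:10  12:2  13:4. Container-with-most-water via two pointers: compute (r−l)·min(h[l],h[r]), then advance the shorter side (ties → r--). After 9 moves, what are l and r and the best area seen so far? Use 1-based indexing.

l=1 r=13: min(7,4)*12=48 best=48 *, r--
l=1 r=12: min(7,2)*11=22 best=48, r--
l=1 r=11: min(7,10)*10=70 best=70 *, l++
l=2 r=11: min(14,10)*9=90 best=90 *, r--
l=2 r=10: min(14,15)*8=112 best=112 *, l++
l=3 r=10: min(16,15)*7=105 best=112, r--
l=3 r=9: min(16,20)*6=96 best=112, l++
l=4 r=9: min(6,20)*5=30 best=112, l++
l=5 r=9: min(16,20)*4=64 best=112, l++

l=6, r=9, best area=112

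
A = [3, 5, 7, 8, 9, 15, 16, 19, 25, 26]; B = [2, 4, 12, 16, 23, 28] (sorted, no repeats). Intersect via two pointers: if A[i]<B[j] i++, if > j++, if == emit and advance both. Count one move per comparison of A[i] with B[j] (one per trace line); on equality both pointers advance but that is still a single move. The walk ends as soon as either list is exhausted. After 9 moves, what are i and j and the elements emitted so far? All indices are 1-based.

i=1 j=1: 3>2, j++
i=1 j=2: 3<4, i++
i=2 j=2: 5>4, j++
i=2 j=3: 5<12, i++
i=3 j=3: 7<12, i++
i=4 j=3: 8<12, i++
i=5 j=3: 9<12, i++
i=6 j=3: 15>12, j++
i=6 j=4: 15<16, i++

i=7, j=4, emitted=[]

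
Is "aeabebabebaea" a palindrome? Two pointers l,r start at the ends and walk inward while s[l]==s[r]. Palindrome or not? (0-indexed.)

[0,12] 'a'=='a' → l++,r--
[1,11] 'e'=='e' → l++,r--
[2,10] 'a'=='a' → l++,r--
[3,9] 'b'=='b' → l++,r--
[4,8] 'e'=='e' → l++,r--
[5,7] 'b'=='b' → l++,r--

palindrome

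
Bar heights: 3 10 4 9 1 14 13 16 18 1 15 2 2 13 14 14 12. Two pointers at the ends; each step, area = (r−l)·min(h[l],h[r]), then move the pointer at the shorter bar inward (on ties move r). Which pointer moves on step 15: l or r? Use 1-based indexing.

r

l=1 r=17: min(3,12)*16=48 best=48 *, l++
l=2 r=17: min(10,12)*15=150 best=150 *, l++
l=3 r=17: min(4,12)*14=56 best=150, l++
l=4 r=17: min(9,12)*13=117 best=150, l++
l=5 r=17: min(1,12)*12=12 best=150, l++
l=6 r=17: min(14,12)*11=132 best=150, r--
l=6 r=16: min(14,14)*10=140 best=150, r--
l=6 r=15: min(14,14)*9=126 best=150, r--
l=6 r=14: min(14,13)*8=104 best=150, r--
l=6 r=13: min(14,2)*7=14 best=150, r--
l=6 r=12: min(14,2)*6=12 best=150, r--
l=6 r=11: min(14,15)*5=70 best=150, l++
l=7 r=11: min(13,15)*4=52 best=150, l++
l=8 r=11: min(16,15)*3=45 best=150, r--
l=8 r=10: min(16,1)*2=2 best=150, r--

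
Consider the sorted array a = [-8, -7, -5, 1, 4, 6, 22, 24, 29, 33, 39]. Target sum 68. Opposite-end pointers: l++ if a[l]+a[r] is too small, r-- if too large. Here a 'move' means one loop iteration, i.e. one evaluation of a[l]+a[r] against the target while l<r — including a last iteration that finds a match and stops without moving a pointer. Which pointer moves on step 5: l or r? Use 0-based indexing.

l

l=0 r=10: -8+39=31 <68, l++
l=1 r=10: -7+39=32 <68, l++
l=2 r=10: -5+39=34 <68, l++
l=3 r=10: 1+39=40 <68, l++
l=4 r=10: 4+39=43 <68, l++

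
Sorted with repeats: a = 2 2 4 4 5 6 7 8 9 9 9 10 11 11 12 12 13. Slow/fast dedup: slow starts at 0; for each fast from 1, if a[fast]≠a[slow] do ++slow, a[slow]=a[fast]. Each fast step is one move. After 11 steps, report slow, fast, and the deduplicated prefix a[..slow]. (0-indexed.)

slow=7, fast=12, prefix=[2, 4, 5, 6, 7, 8, 9, 10]

(s=0,f=1) a[fast]=2=a[slow] dup → fast++
(s=0,f=2) a[fast]=4≠a[slow]=2 write a[1]=4 → slow++,fast++
(s=1,f=3) a[fast]=4=a[slow] dup → fast++
(s=1,f=4) a[fast]=5≠a[slow]=4 write a[2]=5 → slow++,fast++
(s=2,f=5) a[fast]=6≠a[slow]=5 write a[3]=6 → slow++,fast++
(s=3,f=6) a[fast]=7≠a[slow]=6 write a[4]=7 → slow++,fast++
(s=4,f=7) a[fast]=8≠a[slow]=7 write a[5]=8 → slow++,fast++
(s=5,f=8) a[fast]=9≠a[slow]=8 write a[6]=9 → slow++,fast++
(s=6,f=9) a[fast]=9=a[slow] dup → fast++
(s=6,f=10) a[fast]=9=a[slow] dup → fast++
(s=6,f=11) a[fast]=10≠a[slow]=9 write a[7]=10 → slow++,fast++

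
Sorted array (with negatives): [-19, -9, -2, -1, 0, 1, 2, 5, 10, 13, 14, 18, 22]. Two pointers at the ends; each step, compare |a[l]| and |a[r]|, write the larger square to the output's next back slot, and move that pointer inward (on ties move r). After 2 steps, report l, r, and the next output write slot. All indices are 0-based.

l=1, r=11, next write slot=10

[0,12] |-19|<=|22| out[12]=484 → r--
[0,11] |-19|>|18| out[11]=361 → l++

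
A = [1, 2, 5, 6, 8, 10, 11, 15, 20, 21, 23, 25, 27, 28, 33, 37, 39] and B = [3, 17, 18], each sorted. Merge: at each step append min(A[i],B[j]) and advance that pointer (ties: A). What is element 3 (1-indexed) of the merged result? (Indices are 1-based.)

i=1 j=1: A[i]=1<=B[j]=3 take 1, i++
i=2 j=1: A[i]=2<=B[j]=3 take 2, i++
i=3 j=1: A[i]=5>B[j]=3 take 3, j++
i=3 j=2: A[i]=5<=B[j]=17 take 5, i++
i=4 j=2: A[i]=6<=B[j]=17 take 6, i++
i=5 j=2: A[i]=8<=B[j]=17 take 8, i++
i=6 j=2: A[i]=10<=B[j]=17 take 10, i++
i=7 j=2: A[i]=11<=B[j]=17 take 11, i++
i=8 j=2: A[i]=15<=B[j]=17 take 15, i++
i=9 j=2: A[i]=20>B[j]=17 take 17, j++
i=9 j=3: A[i]=20>B[j]=18 take 18, j++
i=9 j=4: B done, take A[i]=20, i++
i=10 j=4: B done, take A[i]=21, i++
i=11 j=4: B done, take A[i]=23, i++
i=12 j=4: B done, take A[i]=25, i++
i=13 j=4: B done, take A[i]=27, i++
i=14 j=4: B done, take A[i]=28, i++
i=15 j=4: B done, take A[i]=33, i++
i=16 j=4: B done, take A[i]=37, i++
i=17 j=4: B done, take A[i]=39, i++

merged[3] = 3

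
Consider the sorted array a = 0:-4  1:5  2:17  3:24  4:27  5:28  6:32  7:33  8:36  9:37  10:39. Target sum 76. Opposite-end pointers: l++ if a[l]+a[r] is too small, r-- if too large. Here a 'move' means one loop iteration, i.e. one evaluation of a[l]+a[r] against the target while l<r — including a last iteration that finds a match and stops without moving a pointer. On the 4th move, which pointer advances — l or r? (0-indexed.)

l

[0,10] -4+39=35 <76 → l++
[1,10] 5+39=44 <76 → l++
[2,10] 17+39=56 <76 → l++
[3,10] 24+39=63 <76 → l++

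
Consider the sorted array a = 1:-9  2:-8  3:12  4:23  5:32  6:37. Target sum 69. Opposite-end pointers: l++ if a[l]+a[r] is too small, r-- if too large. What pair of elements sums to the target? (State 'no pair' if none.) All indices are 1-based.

(32, 37)

l=1 r=6: -9+37=28 <69, l++
l=2 r=6: -8+37=29 <69, l++
l=3 r=6: 12+37=49 <69, l++
l=4 r=6: 23+37=60 <69, l++
l=5 r=6: 32+37=69, found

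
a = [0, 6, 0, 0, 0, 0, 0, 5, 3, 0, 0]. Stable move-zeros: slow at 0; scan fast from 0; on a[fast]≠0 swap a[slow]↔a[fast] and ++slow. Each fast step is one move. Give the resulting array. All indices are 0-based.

(s=0,f=0) a[fast]=0 → fast++
(s=0,f=1) a[fast]=6≠0 swap→a[0]=6 → slow++,fast++
(s=1,f=2) a[fast]=0 → fast++
(s=1,f=3) a[fast]=0 → fast++
(s=1,f=4) a[fast]=0 → fast++
(s=1,f=5) a[fast]=0 → fast++
(s=1,f=6) a[fast]=0 → fast++
(s=1,f=7) a[fast]=5≠0 swap→a[1]=5 → slow++,fast++
(s=2,f=8) a[fast]=3≠0 swap→a[2]=3 → slow++,fast++
(s=3,f=9) a[fast]=0 → fast++
(s=3,f=10) a[fast]=0 → fast++

[6, 5, 3, 0, 0, 0, 0, 0, 0, 0, 0]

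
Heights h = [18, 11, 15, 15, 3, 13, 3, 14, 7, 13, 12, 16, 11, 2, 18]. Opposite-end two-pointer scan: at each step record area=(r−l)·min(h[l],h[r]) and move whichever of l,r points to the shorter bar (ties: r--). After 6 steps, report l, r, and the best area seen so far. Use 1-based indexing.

[1,15] min(18,18)*14=252 best=252 * → r--
[1,14] min(18,2)*13=26 best=252 → r--
[1,13] min(18,11)*12=132 best=252 → r--
[1,12] min(18,16)*11=176 best=252 → r--
[1,11] min(18,12)*10=120 best=252 → r--
[1,10] min(18,13)*9=117 best=252 → r--

l=1, r=9, best area=252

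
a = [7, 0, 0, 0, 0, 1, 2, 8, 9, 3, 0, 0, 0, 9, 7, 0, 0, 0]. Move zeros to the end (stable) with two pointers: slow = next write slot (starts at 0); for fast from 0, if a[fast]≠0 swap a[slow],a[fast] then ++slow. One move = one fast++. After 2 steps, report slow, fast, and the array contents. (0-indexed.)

slow=1, fast=2, a=[7, 0, 0, 0, 0, 1, 2, 8, 9, 3, 0, 0, 0, 9, 7, 0, 0, 0]

(s=0,f=0) a[fast]=7≠0 swap→a[0]=7 → slow++,fast++
(s=1,f=1) a[fast]=0 → fast++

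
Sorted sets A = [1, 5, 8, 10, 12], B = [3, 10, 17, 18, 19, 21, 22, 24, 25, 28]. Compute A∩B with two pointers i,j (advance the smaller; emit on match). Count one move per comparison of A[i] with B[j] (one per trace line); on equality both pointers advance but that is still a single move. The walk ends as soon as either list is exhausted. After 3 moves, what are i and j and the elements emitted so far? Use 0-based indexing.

[i=0,j=0] 1<3 → i++
[i=1,j=0] 5>3 → j++
[i=1,j=1] 5<10 → i++

i=2, j=1, emitted=[]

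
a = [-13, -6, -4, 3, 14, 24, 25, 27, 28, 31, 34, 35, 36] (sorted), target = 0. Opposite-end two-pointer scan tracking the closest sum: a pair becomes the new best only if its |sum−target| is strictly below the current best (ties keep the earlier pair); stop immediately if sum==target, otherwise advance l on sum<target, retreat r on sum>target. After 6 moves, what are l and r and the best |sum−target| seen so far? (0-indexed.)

l=0 r=12: -13+36=23 d=23 *, r--
l=0 r=11: -13+35=22 d=22 *, r--
l=0 r=10: -13+34=21 d=21 *, r--
l=0 r=9: -13+31=18 d=18 *, r--
l=0 r=8: -13+28=15 d=15 *, r--
l=0 r=7: -13+27=14 d=14 *, r--

l=0, r=6, best |Δ|=14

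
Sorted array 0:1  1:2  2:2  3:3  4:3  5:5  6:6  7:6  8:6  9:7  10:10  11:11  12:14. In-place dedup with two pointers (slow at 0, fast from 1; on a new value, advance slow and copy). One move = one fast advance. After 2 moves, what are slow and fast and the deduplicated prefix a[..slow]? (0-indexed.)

slow=0 fast=1: a[fast]=2≠a[slow]=1 write a[1]=2, slow++,fast++
slow=1 fast=2: a[fast]=2=a[slow] dup, fast++

slow=1, fast=3, prefix=[1, 2]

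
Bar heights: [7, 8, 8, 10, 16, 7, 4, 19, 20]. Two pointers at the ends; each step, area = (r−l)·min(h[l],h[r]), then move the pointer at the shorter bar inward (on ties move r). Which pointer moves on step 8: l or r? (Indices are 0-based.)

l=0 r=8: min(7,20)*8=56 best=56 *, l++
l=1 r=8: min(8,20)*7=56 best=56, l++
l=2 r=8: min(8,20)*6=48 best=56, l++
l=3 r=8: min(10,20)*5=50 best=56, l++
l=4 r=8: min(16,20)*4=64 best=64 *, l++
l=5 r=8: min(7,20)*3=21 best=64, l++
l=6 r=8: min(4,20)*2=8 best=64, l++
l=7 r=8: min(19,20)*1=19 best=64, l++

l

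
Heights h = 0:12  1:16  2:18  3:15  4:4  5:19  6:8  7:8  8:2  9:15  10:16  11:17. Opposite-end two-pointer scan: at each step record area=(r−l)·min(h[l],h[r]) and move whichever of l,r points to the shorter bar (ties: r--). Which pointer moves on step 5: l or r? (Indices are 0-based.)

r

l=0 r=11: min(12,17)*11=132 best=132 *, l++
l=1 r=11: min(16,17)*10=160 best=160 *, l++
l=2 r=11: min(18,17)*9=153 best=160, r--
l=2 r=10: min(18,16)*8=128 best=160, r--
l=2 r=9: min(18,15)*7=105 best=160, r--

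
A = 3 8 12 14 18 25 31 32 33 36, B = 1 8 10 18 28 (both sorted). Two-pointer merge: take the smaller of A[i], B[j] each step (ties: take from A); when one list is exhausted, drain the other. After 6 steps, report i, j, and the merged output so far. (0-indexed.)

i=3, j=3, merged so far=[1, 3, 8, 8, 10, 12]

i=0 j=0: A[i]=3>B[j]=1 take 1, j++
i=0 j=1: A[i]=3<=B[j]=8 take 3, i++
i=1 j=1: A[i]=8<=B[j]=8 take 8, i++
i=2 j=1: A[i]=12>B[j]=8 take 8, j++
i=2 j=2: A[i]=12>B[j]=10 take 10, j++
i=2 j=3: A[i]=12<=B[j]=18 take 12, i++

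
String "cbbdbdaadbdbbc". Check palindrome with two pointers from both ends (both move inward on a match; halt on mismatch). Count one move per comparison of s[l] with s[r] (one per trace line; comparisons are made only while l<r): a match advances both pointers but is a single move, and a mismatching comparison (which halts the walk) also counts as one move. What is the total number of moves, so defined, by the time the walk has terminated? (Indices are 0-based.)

7 moves

[0,13] 'c'=='c' → l++,r--
[1,12] 'b'=='b' → l++,r--
[2,11] 'b'=='b' → l++,r--
[3,10] 'd'=='d' → l++,r--
[4,9] 'b'=='b' → l++,r--
[5,8] 'd'=='d' → l++,r--
[6,7] 'a'=='a' → l++,r--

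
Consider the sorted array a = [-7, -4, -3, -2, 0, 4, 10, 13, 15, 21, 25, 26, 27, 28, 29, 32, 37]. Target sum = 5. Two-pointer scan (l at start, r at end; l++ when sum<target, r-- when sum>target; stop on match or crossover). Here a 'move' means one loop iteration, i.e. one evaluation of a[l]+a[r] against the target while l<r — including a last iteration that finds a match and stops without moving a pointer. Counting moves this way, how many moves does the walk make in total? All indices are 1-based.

l=1 r=17: -7+37=30 >5, r--
l=1 r=16: -7+32=25 >5, r--
l=1 r=15: -7+29=22 >5, r--
l=1 r=14: -7+28=21 >5, r--
l=1 r=13: -7+27=20 >5, r--
l=1 r=12: -7+26=19 >5, r--
l=1 r=11: -7+25=18 >5, r--
l=1 r=10: -7+21=14 >5, r--
l=1 r=9: -7+15=8 >5, r--
l=1 r=8: -7+13=6 >5, r--
l=1 r=7: -7+10=3 <5, l++
l=2 r=7: -4+10=6 >5, r--
l=2 r=6: -4+4=0 <5, l++
l=3 r=6: -3+4=1 <5, l++
l=4 r=6: -2+4=2 <5, l++
l=5 r=6: 0+4=4 <5, l++

16 moves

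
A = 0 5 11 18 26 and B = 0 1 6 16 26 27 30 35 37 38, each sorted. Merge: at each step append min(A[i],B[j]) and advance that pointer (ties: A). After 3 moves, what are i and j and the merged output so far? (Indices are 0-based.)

i=1, j=2, merged so far=[0, 0, 1]

[i=0,j=0] A[i]=0<=B[j]=0 take 0 → i++
[i=1,j=0] A[i]=5>B[j]=0 take 0 → j++
[i=1,j=1] A[i]=5>B[j]=1 take 1 → j++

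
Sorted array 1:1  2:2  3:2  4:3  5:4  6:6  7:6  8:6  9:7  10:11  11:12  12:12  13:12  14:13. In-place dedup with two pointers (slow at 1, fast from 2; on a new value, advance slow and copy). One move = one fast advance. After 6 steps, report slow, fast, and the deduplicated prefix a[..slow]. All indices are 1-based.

slow=5, fast=8, prefix=[1, 2, 3, 4, 6]

slow=1 fast=2: a[fast]=2≠a[slow]=1 write a[2]=2, slow++,fast++
slow=2 fast=3: a[fast]=2=a[slow] dup, fast++
slow=2 fast=4: a[fast]=3≠a[slow]=2 write a[3]=3, slow++,fast++
slow=3 fast=5: a[fast]=4≠a[slow]=3 write a[4]=4, slow++,fast++
slow=4 fast=6: a[fast]=6≠a[slow]=4 write a[5]=6, slow++,fast++
slow=5 fast=7: a[fast]=6=a[slow] dup, fast++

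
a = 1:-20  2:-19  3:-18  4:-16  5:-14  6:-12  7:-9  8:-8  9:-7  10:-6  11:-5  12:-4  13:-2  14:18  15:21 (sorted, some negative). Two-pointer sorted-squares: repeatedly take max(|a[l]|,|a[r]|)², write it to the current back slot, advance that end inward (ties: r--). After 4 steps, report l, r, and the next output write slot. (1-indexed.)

l=1 r=15: |-20|<=|21| out[15]=441, r--
l=1 r=14: |-20|>|18| out[14]=400, l++
l=2 r=14: |-19|>|18| out[13]=361, l++
l=3 r=14: |-18|<=|18| out[12]=324, r--

l=3, r=13, next write slot=11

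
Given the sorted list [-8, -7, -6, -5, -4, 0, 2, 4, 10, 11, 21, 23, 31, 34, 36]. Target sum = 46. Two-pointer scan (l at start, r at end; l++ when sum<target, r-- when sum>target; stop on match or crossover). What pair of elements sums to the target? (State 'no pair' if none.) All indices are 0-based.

[0,14] -8+36=28 <46 → l++
[1,14] -7+36=29 <46 → l++
[2,14] -6+36=30 <46 → l++
[3,14] -5+36=31 <46 → l++
[4,14] -4+36=32 <46 → l++
[5,14] 0+36=36 <46 → l++
[6,14] 2+36=38 <46 → l++
[7,14] 4+36=40 <46 → l++
[8,14] 10+36=46 → found

(10, 36)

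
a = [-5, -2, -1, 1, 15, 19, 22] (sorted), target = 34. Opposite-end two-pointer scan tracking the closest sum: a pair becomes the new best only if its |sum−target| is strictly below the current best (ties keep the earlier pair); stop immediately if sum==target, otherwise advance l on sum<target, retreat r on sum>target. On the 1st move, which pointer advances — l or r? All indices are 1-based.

[1,7] -5+22=17 d=17 * → l++

l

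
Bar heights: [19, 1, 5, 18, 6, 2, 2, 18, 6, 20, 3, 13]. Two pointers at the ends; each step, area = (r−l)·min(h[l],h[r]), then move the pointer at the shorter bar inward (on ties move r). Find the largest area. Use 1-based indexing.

max area = 171

l=1 r=12: min(19,13)*11=143 best=143 *, r--
l=1 r=11: min(19,3)*10=30 best=143, r--
l=1 r=10: min(19,20)*9=171 best=171 *, l++
l=2 r=10: min(1,20)*8=8 best=171, l++
l=3 r=10: min(5,20)*7=35 best=171, l++
l=4 r=10: min(18,20)*6=108 best=171, l++
l=5 r=10: min(6,20)*5=30 best=171, l++
l=6 r=10: min(2,20)*4=8 best=171, l++
l=7 r=10: min(2,20)*3=6 best=171, l++
l=8 r=10: min(18,20)*2=36 best=171, l++
l=9 r=10: min(6,20)*1=6 best=171, l++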